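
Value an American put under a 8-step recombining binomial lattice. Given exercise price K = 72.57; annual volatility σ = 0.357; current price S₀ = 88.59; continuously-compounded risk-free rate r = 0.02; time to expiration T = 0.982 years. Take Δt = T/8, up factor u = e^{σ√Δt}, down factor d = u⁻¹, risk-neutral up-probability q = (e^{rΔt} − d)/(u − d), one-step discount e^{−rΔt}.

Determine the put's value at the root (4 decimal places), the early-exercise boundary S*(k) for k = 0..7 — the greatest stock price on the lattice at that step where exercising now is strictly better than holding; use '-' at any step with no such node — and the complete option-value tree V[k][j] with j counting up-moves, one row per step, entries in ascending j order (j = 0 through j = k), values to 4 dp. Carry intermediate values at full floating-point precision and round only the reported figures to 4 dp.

price = 4.7145
boundary = - - - - - 47.4005 53.7159 60.8728
tree:
4.7145
7.0007 2.2478
10.1424 3.6136 0.7714
14.2664 5.7012 1.3576 0.1366
19.3634 8.7863 2.3691 0.2625 0.0000
25.1695 13.1368 4.0913 0.5048 0.0000 0.0000
30.7425 18.8541 6.9749 0.9704 0.0000 0.0000 0.0000
35.6602 25.1695 11.6972 1.8656 0.0000 0.0000 0.0000 0.0000
39.9997 30.7425 18.8541 3.5867 0.0000 0.0000 0.0000 0.0000 0.0000

params: Δt=0.12275 u=1.13324 d=0.88243 q=0.47857 e^(-rΔt)=0.99755
t_8 payoffs: 39.9997 30.7425 18.8541 3.5867 0.0000 0.0000 0.0000 0.0000 0.0000
t_7: node(7,0) S=36.9098 payoff=35.6602 vs cont=35.4823 → 35.6602 [stop]  node(7,1) S=47.4005 payoff=25.1695 vs cont=24.9916 → 25.1695 [stop]  node(7,2) S=60.8728 payoff=11.6972 vs cont=11.5192 → 11.6972 [stop]  node(7,3) S=78.1743 payoff=0.0000 vs cont=1.8656 → 1.8656 [wait]  node(7,4) S=100.3934 payoff=0.0000 vs cont=0.0000 → 0.0000 [wait]  node(7,5) S=128.9276 payoff=0.0000 vs cont=0.0000 → 0.0000 [wait]  node(7,6) S=165.5720 payoff=0.0000 vs cont=0.0000 → 0.0000 [wait]  node(7,7) S=212.6316 payoff=0.0000 vs cont=0.0000 → 0.0000 [wait]  ⇒ S*(7)=60.8728
t_6: node(6,0) S=41.8275 payoff=30.7425 vs cont=30.5645 → 30.7425 [stop]  node(6,1) S=53.7159 payoff=18.8541 vs cont=18.6761 → 18.8541 [stop]  node(6,2) S=68.9833 payoff=3.5867 vs cont=6.9749 → 6.9749 [wait]  node(6,3) S=88.5900 payoff=0.0000 vs cont=0.9704 → 0.9704 [wait]  node(6,4) S=113.7694 payoff=0.0000 vs cont=0.0000 → 0.0000 [wait]  node(6,5) S=146.1055 payoff=0.0000 vs cont=0.0000 → 0.0000 [wait]  node(6,6) S=187.6322 payoff=0.0000 vs cont=0.0000 → 0.0000 [wait]  ⇒ S*(6)=53.7159
t_5: node(5,0) S=47.4005 payoff=25.1695 vs cont=24.9916 → 25.1695 [stop]  node(5,1) S=60.8728 payoff=11.6972 vs cont=13.1368 → 13.1368 [wait]  node(5,2) S=78.1743 payoff=0.0000 vs cont=4.0913 → 4.0913 [wait]  node(5,3) S=100.3934 payoff=0.0000 vs cont=0.5048 → 0.5048 [wait]  node(5,4) S=128.9276 payoff=0.0000 vs cont=0.0000 → 0.0000 [wait]  node(5,5) S=165.5720 payoff=0.0000 vs cont=0.0000 → 0.0000 [wait]  ⇒ S*(5)=47.4005
t_4: node(4,0) S=53.7159 payoff=18.8541 vs cont=19.3634 → 19.3634 [wait]  node(4,1) S=68.9833 payoff=3.5867 vs cont=8.7863 → 8.7863 [wait]  node(4,2) S=88.5900 payoff=0.0000 vs cont=2.3691 → 2.3691 [wait]  node(4,3) S=113.7694 payoff=0.0000 vs cont=0.2625 → 0.2625 [wait]  node(4,4) S=146.1055 payoff=0.0000 vs cont=0.0000 → 0.0000 [wait]  ⇒ S*(4)=-
t_3: node(3,0) S=60.8728 payoff=11.6972 vs cont=14.2664 → 14.2664 [wait]  node(3,1) S=78.1743 payoff=0.0000 vs cont=5.7012 → 5.7012 [wait]  node(3,2) S=100.3934 payoff=0.0000 vs cont=1.3576 → 1.3576 [wait]  node(3,3) S=128.9276 payoff=0.0000 vs cont=0.1366 → 0.1366 [wait]  ⇒ S*(3)=-
t_2: node(2,0) S=68.9833 payoff=3.5867 vs cont=10.1424 → 10.1424 [wait]  node(2,1) S=88.5900 payoff=0.0000 vs cont=3.6136 → 3.6136 [wait]  node(2,2) S=113.7694 payoff=0.0000 vs cont=0.7714 → 0.7714 [wait]  ⇒ S*(2)=-
t_1: node(1,0) S=78.1743 payoff=0.0000 vs cont=7.0007 → 7.0007 [wait]  node(1,1) S=100.3934 payoff=0.0000 vs cont=2.2478 → 2.2478 [wait]  ⇒ S*(1)=-
t_0: node(0,0) S=88.5900 payoff=0.0000 vs cont=4.7145 → 4.7145 [wait]  ⇒ S*(0)=-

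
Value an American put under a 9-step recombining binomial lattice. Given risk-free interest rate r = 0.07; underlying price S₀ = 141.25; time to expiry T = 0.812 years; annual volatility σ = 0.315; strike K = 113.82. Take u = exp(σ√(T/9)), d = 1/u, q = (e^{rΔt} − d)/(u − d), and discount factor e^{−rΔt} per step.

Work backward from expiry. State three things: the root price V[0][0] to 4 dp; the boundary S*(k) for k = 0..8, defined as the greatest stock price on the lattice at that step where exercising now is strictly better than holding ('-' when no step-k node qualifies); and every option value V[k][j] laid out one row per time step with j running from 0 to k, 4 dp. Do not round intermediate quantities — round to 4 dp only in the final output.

Δt=0.09022  u=1.09924  d=0.90972  q=0.50979  discount=0.99370
step 9 (expiry): payoffs max(K−S,0) = 53.5411 40.9836 25.8102 7.4757 0.0000 0.0000 0.0000 0.0000 0.0000 0.0000
step 8: (k=8,j=0): S=66.2608, (K−S)⁺=47.5592, hold=46.8426 ⇒ V=47.5592 exercise | (k=8,j=1): S=80.0644, (K−S)⁺=33.7556, hold=33.0390 ⇒ V=33.7556 exercise | (k=8,j=2): S=96.7437, (K−S)⁺=17.0763, hold=16.3598 ⇒ V=17.0763 exercise | (k=8,j=3): S=116.8976, (K−S)⁺=0.0000, hold=3.6416 ⇒ V=3.6416 continue | (k=8,j=4): S=141.2500, (K−S)⁺=0.0000, hold=0.0000 ⇒ V=0.0000 continue | (k=8,j=5): S=170.6756, (K−S)⁺=0.0000, hold=0.0000 ⇒ V=0.0000 continue | (k=8,j=6): S=206.2312, (K−S)⁺=0.0000, hold=0.0000 ⇒ V=0.0000 continue | (k=8,j=7): S=249.1938, (K−S)⁺=0.0000, hold=0.0000 ⇒ V=0.0000 continue | (k=8,j=8): S=301.1065, (K−S)⁺=0.0000, hold=0.0000 ⇒ V=0.0000 continue  boundary S*=96.7437
step 7: (k=7,j=0): S=72.8364, (K−S)⁺=40.9836, hold=40.2671 ⇒ V=40.9836 exercise | (k=7,j=1): S=88.0098, (K−S)⁺=25.8102, hold=25.0936 ⇒ V=25.8102 exercise | (k=7,j=2): S=106.3443, (K−S)⁺=7.4757, hold=10.1630 ⇒ V=10.1630 continue | (k=7,j=3): S=128.4982, (K−S)⁺=0.0000, hold=1.7739 ⇒ V=1.7739 continue | (k=7,j=4): S=155.2673, (K−S)⁺=0.0000, hold=0.0000 ⇒ V=0.0000 continue | (k=7,j=5): S=187.6130, (K−S)⁺=0.0000, hold=0.0000 ⇒ V=0.0000 continue | (k=7,j=6): S=226.6970, (K−S)⁺=0.0000, hold=0.0000 ⇒ V=0.0000 continue | (k=7,j=7): S=273.9231, (K−S)⁺=0.0000, hold=0.0000 ⇒ V=0.0000 continue  boundary S*=88.0098
step 6: (k=6,j=0): S=80.0644, (K−S)⁺=33.7556, hold=33.0390 ⇒ V=33.7556 exercise | (k=6,j=1): S=96.7437, (K−S)⁺=17.0763, hold=17.7211 ⇒ V=17.7211 continue | (k=6,j=2): S=116.8976, (K−S)⁺=0.0000, hold=5.8492 ⇒ V=5.8492 continue | (k=6,j=3): S=141.2500, (K−S)⁺=0.0000, hold=0.8641 ⇒ V=0.8641 continue | (k=6,j=4): S=170.6756, (K−S)⁺=0.0000, hold=0.0000 ⇒ V=0.0000 continue | (k=6,j=5): S=206.2312, (K−S)⁺=0.0000, hold=0.0000 ⇒ V=0.0000 continue | (k=6,j=6): S=249.1938, (K−S)⁺=0.0000, hold=0.0000 ⇒ V=0.0000 continue  boundary S*=80.0644
step 5: (k=5,j=0): S=88.0098, (K−S)⁺=25.8102, hold=25.4202 ⇒ V=25.8102 exercise | (k=5,j=1): S=106.3443, (K−S)⁺=7.4757, hold=11.5954 ⇒ V=11.5954 continue | (k=5,j=2): S=128.4982, (K−S)⁺=0.0000, hold=3.2870 ⇒ V=3.2870 continue | (k=5,j=3): S=155.2673, (K−S)⁺=0.0000, hold=0.4209 ⇒ V=0.4209 continue | (k=5,j=4): S=187.6130, (K−S)⁺=0.0000, hold=0.0000 ⇒ V=0.0000 continue | (k=5,j=5): S=226.6970, (K−S)⁺=0.0000, hold=0.0000 ⇒ V=0.0000 continue  boundary S*=88.0098
step 4: (k=4,j=0): S=96.7437, (K−S)⁺=17.0763, hold=18.4467 ⇒ V=18.4467 continue | (k=4,j=1): S=116.8976, (K−S)⁺=0.0000, hold=7.3135 ⇒ V=7.3135 continue | (k=4,j=2): S=141.2500, (K−S)⁺=0.0000, hold=1.8144 ⇒ V=1.8144 continue | (k=4,j=3): S=170.6756, (K−S)⁺=0.0000, hold=0.2050 ⇒ V=0.2050 continue | (k=4,j=4): S=206.2312, (K−S)⁺=0.0000, hold=0.0000 ⇒ V=0.0000 continue  boundary S*=-
step 3: (k=3,j=0): S=106.3443, (K−S)⁺=7.4757, hold=12.6907 ⇒ V=12.6907 continue | (k=3,j=1): S=128.4982, (K−S)⁺=0.0000, hold=4.4817 ⇒ V=4.4817 continue | (k=3,j=2): S=155.2673, (K−S)⁺=0.0000, hold=0.9877 ⇒ V=0.9877 continue | (k=3,j=3): S=187.6130, (K−S)⁺=0.0000, hold=0.0999 ⇒ V=0.0999 continue  boundary S*=-
step 2: (k=2,j=0): S=116.8976, (K−S)⁺=0.0000, hold=8.4522 ⇒ V=8.4522 continue | (k=2,j=1): S=141.2500, (K−S)⁺=0.0000, hold=2.6835 ⇒ V=2.6835 continue | (k=2,j=2): S=170.6756, (K−S)⁺=0.0000, hold=0.5317 ⇒ V=0.5317 continue  boundary S*=-
step 1: (k=1,j=0): S=128.4982, (K−S)⁺=0.0000, hold=5.4767 ⇒ V=5.4767 continue | (k=1,j=1): S=155.2673, (K−S)⁺=0.0000, hold=1.5765 ⇒ V=1.5765 continue  boundary S*=-
step 0: (k=0,j=0): S=141.2500, (K−S)⁺=0.0000, hold=3.4664 ⇒ V=3.4664 continue  boundary S*=-

price = 3.4664
boundary = - - - - - 88.0098 80.0644 88.0098 96.7437
tree:
3.4664
5.4767 1.5765
8.4522 2.6835 0.5317
12.6907 4.4817 0.9877 0.0999
18.4467 7.3135 1.8144 0.2050 0.0000
25.8102 11.5954 3.2870 0.4209 0.0000 0.0000
33.7556 17.7211 5.8492 0.8641 0.0000 0.0000 0.0000
40.9836 25.8102 10.1630 1.7739 0.0000 0.0000 0.0000 0.0000
47.5592 33.7556 17.0763 3.6416 0.0000 0.0000 0.0000 0.0000 0.0000
53.5411 40.9836 25.8102 7.4757 0.0000 0.0000 0.0000 0.0000 0.0000 0.0000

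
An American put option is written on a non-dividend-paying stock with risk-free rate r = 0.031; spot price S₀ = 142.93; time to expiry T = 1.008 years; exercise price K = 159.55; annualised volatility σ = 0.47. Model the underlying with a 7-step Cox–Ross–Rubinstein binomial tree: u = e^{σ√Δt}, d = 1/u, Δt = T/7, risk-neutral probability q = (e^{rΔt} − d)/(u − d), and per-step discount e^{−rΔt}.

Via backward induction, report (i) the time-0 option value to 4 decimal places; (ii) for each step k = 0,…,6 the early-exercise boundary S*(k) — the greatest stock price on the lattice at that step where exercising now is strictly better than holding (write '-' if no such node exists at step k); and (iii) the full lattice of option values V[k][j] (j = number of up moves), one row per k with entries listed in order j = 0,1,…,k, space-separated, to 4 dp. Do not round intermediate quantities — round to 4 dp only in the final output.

price = 34.8104
boundary = - - - 83.7049 100.0480 83.7049 100.0480
tree:
34.8104
46.7883 21.5276
60.7434 31.3724 10.5425
75.8451 44.1576 17.1391 3.1447
89.5185 59.5020 27.1374 5.9377 0.0000
100.9583 75.8451 41.3764 11.2111 0.0000 0.0000
110.5294 89.5185 59.5020 21.1680 0.0000 0.0000 0.0000
118.5371 100.9583 75.8451 39.9680 0.0000 0.0000 0.0000 0.0000

Δt=0.14400, u=1.19525, d=0.83665, q=0.46801, disc=e^(-rΔt)=0.99555
k=7 terminal: V=max(K-S,0) → 118.5371 100.9583 75.8451 39.9680 0.0000 0.0000 0.0000 0.0000
k=6: j=0 S=49.0206 intr=110.5294 cont=109.8188 V=110.5294[EX]; j=1 S=70.0315 intr=89.5185 cont=88.8079 V=89.5185[EX]; j=2 S=100.0480 intr=59.5020 cont=58.7914 V=59.5020[EX]; j=3 S=142.9300 intr=16.6200 cont=21.1680 V=21.1680[hold]; j=4 S=204.1918 intr=0.0000 cont=0.0000 V=0.0000[hold]; j=5 S=291.7114 intr=0.0000 cont=0.0000 V=0.0000[hold]; j=6 S=416.7430 intr=0.0000 cont=0.0000 V=0.0000[hold]  S*(6)=100.0480
k=5: j=0 S=58.5917 intr=100.9583 cont=100.2477 V=100.9583[EX]; j=1 S=83.7049 intr=75.8451 cont=75.1344 V=75.8451[EX]; j=2 S=119.5820 intr=39.9680 cont=41.3764 V=41.3764[hold]; j=3 S=170.8366 intr=0.0000 cont=11.2111 V=11.2111[hold]; j=4 S=244.0596 intr=0.0000 cont=0.0000 V=0.0000[hold]; j=5 S=348.6670 intr=0.0000 cont=0.0000 V=0.0000[hold]  S*(5)=83.7049
k=4: j=0 S=70.0315 intr=89.5185 cont=88.8079 V=89.5185[EX]; j=1 S=100.0480 intr=59.5020 cont=59.4475 V=59.5020[EX]; j=2 S=142.9300 intr=16.6200 cont=27.1374 V=27.1374[hold]; j=3 S=204.1918 intr=0.0000 cont=5.9377 V=5.9377[hold]; j=4 S=291.7114 intr=0.0000 cont=0.0000 V=0.0000[hold]  S*(4)=100.0480
k=3: j=0 S=83.7049 intr=75.8451 cont=75.1344 V=75.8451[EX]; j=1 S=119.5820 intr=39.9680 cont=44.1576 V=44.1576[hold]; j=2 S=170.8366 intr=0.0000 cont=17.1391 V=17.1391[hold]; j=3 S=244.0596 intr=0.0000 cont=3.1447 V=3.1447[hold]  S*(3)=83.7049
k=2: j=0 S=100.0480 intr=59.5020 cont=60.7434 V=60.7434[hold]; j=1 S=142.9300 intr=16.6200 cont=31.3724 V=31.3724[hold]; j=2 S=204.1918 intr=0.0000 cont=10.5425 V=10.5425[hold]  S*(2)=-
k=1: j=0 S=119.5820 intr=39.9680 cont=46.7883 V=46.7883[hold]; j=1 S=170.8366 intr=0.0000 cont=21.5276 V=21.5276[hold]  S*(1)=-
k=0: j=0 S=142.9300 intr=16.6200 cont=34.8104 V=34.8104[hold]  S*(0)=-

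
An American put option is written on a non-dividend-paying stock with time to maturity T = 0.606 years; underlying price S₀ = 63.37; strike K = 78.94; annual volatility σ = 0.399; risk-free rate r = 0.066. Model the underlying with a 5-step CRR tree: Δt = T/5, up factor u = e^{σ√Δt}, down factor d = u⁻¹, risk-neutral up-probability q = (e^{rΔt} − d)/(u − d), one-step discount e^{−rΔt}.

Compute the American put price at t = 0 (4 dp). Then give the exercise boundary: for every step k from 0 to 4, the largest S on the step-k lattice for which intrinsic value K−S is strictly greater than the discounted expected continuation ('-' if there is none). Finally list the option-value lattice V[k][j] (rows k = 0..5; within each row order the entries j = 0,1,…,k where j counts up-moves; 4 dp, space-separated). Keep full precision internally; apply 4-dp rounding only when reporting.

price = 17.3040
boundary = - 55.1515 47.9988 55.1515 63.3700
tree:
17.3040
23.7885 10.9471
30.9412 16.5067 5.4336
37.1662 23.7885 9.3206 1.5429
42.5839 30.9412 15.5700 3.0746 0.0000
47.2989 37.1662 23.7885 6.1268 0.0000 0.0000

Δt=0.12120  u=1.14902  d=0.87031  q=0.49415  discount=0.99203
step 5 (expiry): payoffs max(K−S,0) = 47.2989 37.1662 23.7885 6.1268 0.0000 0.0000
step 4: (k=4,j=0): S=36.3561, (K−S)⁺=42.5839, hold=41.9549 ⇒ V=42.5839 exercise | (k=4,j=1): S=47.9988, (K−S)⁺=30.9412, hold=30.3122 ⇒ V=30.9412 exercise | (k=4,j=2): S=63.3700, (K−S)⁺=15.5700, hold=14.9411 ⇒ V=15.5700 exercise | (k=4,j=3): S=83.6637, (K−S)⁺=0.0000, hold=3.0746 ⇒ V=3.0746 continue | (k=4,j=4): S=110.4562, (K−S)⁺=0.0000, hold=0.0000 ⇒ V=0.0000 continue  boundary S*=63.3700
step 3: (k=3,j=0): S=41.7738, (K−S)⁺=37.1662, hold=36.5373 ⇒ V=37.1662 exercise | (k=3,j=1): S=55.1515, (K−S)⁺=23.7885, hold=23.1596 ⇒ V=23.7885 exercise | (k=3,j=2): S=72.8132, (K−S)⁺=6.1268, hold=9.3206 ⇒ V=9.3206 continue | (k=3,j=3): S=96.1310, (K−S)⁺=0.0000, hold=1.5429 ⇒ V=1.5429 continue  boundary S*=55.1515
step 2: (k=2,j=0): S=47.9988, (K−S)⁺=30.9412, hold=30.3122 ⇒ V=30.9412 exercise | (k=2,j=1): S=63.3700, (K−S)⁺=15.5700, hold=16.5067 ⇒ V=16.5067 continue | (k=2,j=2): S=83.6637, (K−S)⁺=0.0000, hold=5.4336 ⇒ V=5.4336 continue  boundary S*=47.9988
step 1: (k=1,j=0): S=55.1515, (K−S)⁺=23.7885, hold=23.6188 ⇒ V=23.7885 exercise | (k=1,j=1): S=72.8132, (K−S)⁺=6.1268, hold=10.9471 ⇒ V=10.9471 continue  boundary S*=55.1515
step 0: (k=0,j=0): S=63.3700, (K−S)⁺=15.5700, hold=17.3040 ⇒ V=17.3040 continue  boundary S*=-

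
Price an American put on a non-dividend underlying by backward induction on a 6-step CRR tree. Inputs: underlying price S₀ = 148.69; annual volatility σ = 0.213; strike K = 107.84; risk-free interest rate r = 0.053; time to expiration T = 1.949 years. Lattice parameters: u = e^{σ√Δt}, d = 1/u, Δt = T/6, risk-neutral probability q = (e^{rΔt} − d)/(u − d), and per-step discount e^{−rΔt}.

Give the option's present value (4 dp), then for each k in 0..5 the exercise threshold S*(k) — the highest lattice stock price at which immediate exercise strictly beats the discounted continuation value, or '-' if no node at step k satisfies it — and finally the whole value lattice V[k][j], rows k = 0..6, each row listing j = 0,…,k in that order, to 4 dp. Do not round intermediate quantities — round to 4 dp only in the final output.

price = 1.3268
boundary = - - - - 91.4940 81.0346
tree:
1.3268
2.5810 0.3054
4.9230 0.6771 0.0000
9.1433 1.5008 0.0000 0.0000
16.3460 3.3267 0.0000 0.0000 0.0000
26.8054 7.3742 0.0000 0.0000 0.0000 0.0000
36.0692 16.3460 0.0000 0.0000 0.0000 0.0000 0.0000

params: Δt=0.32483 u=1.12907 d=0.88568 q=0.54103 e^(-rΔt)=0.98293
t_6 payoffs: 36.0692 16.3460 0.0000 0.0000 0.0000 0.0000 0.0000
t_5: node(5,0) S=81.0346 payoff=26.8054 vs cont=24.9647 → 26.8054 [stop]  node(5,1) S=103.3035 payoff=4.5365 vs cont=7.3742 → 7.3742 [wait]  node(5,2) S=131.6920 payoff=0.0000 vs cont=0.0000 → 0.0000 [wait]  node(5,3) S=167.8820 payoff=0.0000 vs cont=0.0000 → 0.0000 [wait]  node(5,4) S=214.0172 payoff=0.0000 vs cont=0.0000 → 0.0000 [wait]  node(5,5) S=272.8307 payoff=0.0000 vs cont=0.0000 → 0.0000 [wait]  ⇒ S*(5)=81.0346
t_4: node(4,0) S=91.4940 payoff=16.3460 vs cont=16.0144 → 16.3460 [stop]  node(4,1) S=116.6372 payoff=0.0000 vs cont=3.3267 → 3.3267 [wait]  node(4,2) S=148.6900 payoff=0.0000 vs cont=0.0000 → 0.0000 [wait]  node(4,3) S=189.5511 payoff=0.0000 vs cont=0.0000 → 0.0000 [wait]  node(4,4) S=241.6412 payoff=0.0000 vs cont=0.0000 → 0.0000 [wait]  ⇒ S*(4)=91.4940
t_3: node(3,0) S=103.3035 payoff=4.5365 vs cont=9.1433 → 9.1433 [wait]  node(3,1) S=131.6920 payoff=0.0000 vs cont=1.5008 → 1.5008 [wait]  node(3,2) S=167.8820 payoff=0.0000 vs cont=0.0000 → 0.0000 [wait]  node(3,3) S=214.0172 payoff=0.0000 vs cont=0.0000 → 0.0000 [wait]  ⇒ S*(3)=-
t_2: node(2,0) S=116.6372 payoff=0.0000 vs cont=4.9230 → 4.9230 [wait]  node(2,1) S=148.6900 payoff=0.0000 vs cont=0.6771 → 0.6771 [wait]  node(2,2) S=189.5511 payoff=0.0000 vs cont=0.0000 → 0.0000 [wait]  ⇒ S*(2)=-
t_1: node(1,0) S=131.6920 payoff=0.0000 vs cont=2.5810 → 2.5810 [wait]  node(1,1) S=167.8820 payoff=0.0000 vs cont=0.3054 → 0.3054 [wait]  ⇒ S*(1)=-
t_0: node(0,0) S=148.6900 payoff=0.0000 vs cont=1.3268 → 1.3268 [wait]  ⇒ S*(0)=-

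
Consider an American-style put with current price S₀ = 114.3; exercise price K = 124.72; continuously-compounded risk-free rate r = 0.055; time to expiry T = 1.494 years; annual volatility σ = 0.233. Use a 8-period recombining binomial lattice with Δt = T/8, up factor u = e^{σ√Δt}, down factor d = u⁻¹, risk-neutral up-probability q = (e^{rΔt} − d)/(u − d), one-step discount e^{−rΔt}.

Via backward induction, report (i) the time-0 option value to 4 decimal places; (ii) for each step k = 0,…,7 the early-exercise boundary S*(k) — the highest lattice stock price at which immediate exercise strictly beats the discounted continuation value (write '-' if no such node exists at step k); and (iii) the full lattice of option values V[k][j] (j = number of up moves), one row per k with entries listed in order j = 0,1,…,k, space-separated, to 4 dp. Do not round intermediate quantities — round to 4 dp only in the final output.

Δt=0.18675, u=1.10593, d=0.90421, q=0.52603, disc=e^(-rΔt)=0.98978
k=8 terminal: V=max(K-S,0) → 73.6444 62.2500 48.3136 31.2681 10.4200 0.0000 0.0000 0.0000 0.0000
k=7: j=0 S=56.4862 intr=68.2338 cont=66.9593 V=68.2338[EX]; j=1 S=69.0877 intr=55.6323 cont=54.3578 V=55.6323[EX]; j=2 S=84.5004 intr=40.2196 cont=38.9451 V=40.2196[EX]; j=3 S=103.3516 intr=21.3684 cont=20.0939 V=21.3684[EX]; j=4 S=126.4082 intr=0.0000 cont=4.8883 V=4.8883[hold]; j=5 S=154.6086 intr=0.0000 cont=0.0000 V=0.0000[hold]; j=6 S=189.1001 intr=0.0000 cont=0.0000 V=0.0000[hold]; j=7 S=231.2863 intr=0.0000 cont=0.0000 V=0.0000[hold]  S*(7)=103.3516
k=6: j=0 S=62.4700 intr=62.2500 cont=60.9755 V=62.2500[EX]; j=1 S=76.4064 intr=48.3136 cont=47.0391 V=48.3136[EX]; j=2 S=93.4519 intr=31.2681 cont=29.9936 V=31.2681[EX]; j=3 S=114.3000 intr=10.4200 cont=12.5696 V=12.5696[hold]; j=4 S=139.7991 intr=0.0000 cont=2.2932 V=2.2932[hold]; j=5 S=170.9868 intr=0.0000 cont=0.0000 V=0.0000[hold]; j=6 S=209.1322 intr=0.0000 cont=0.0000 V=0.0000[hold]  S*(6)=93.4519
k=5: j=0 S=69.0877 intr=55.6323 cont=54.3578 V=55.6323[EX]; j=1 S=84.5004 intr=40.2196 cont=38.9451 V=40.2196[EX]; j=2 S=103.3516 intr=21.3684 cont=21.2132 V=21.3684[EX]; j=3 S=126.4082 intr=0.0000 cont=7.0907 V=7.0907[hold]; j=4 S=154.6086 intr=0.0000 cont=1.0758 V=1.0758[hold]; j=5 S=189.1001 intr=0.0000 cont=0.0000 V=0.0000[hold]  S*(5)=103.3516
k=4: j=0 S=76.4064 intr=48.3136 cont=47.0391 V=48.3136[EX]; j=1 S=93.4519 intr=31.2681 cont=29.9936 V=31.2681[EX]; j=2 S=114.3000 intr=10.4200 cont=13.7163 V=13.7163[hold]; j=3 S=139.7991 intr=0.0000 cont=3.8866 V=3.8866[hold]; j=4 S=170.9868 intr=0.0000 cont=0.5047 V=0.5047[hold]  S*(4)=93.4519
k=3: j=0 S=84.5004 intr=40.2196 cont=38.9451 V=40.2196[EX]; j=1 S=103.3516 intr=21.3684 cont=21.8102 V=21.8102[hold]; j=2 S=126.4082 intr=0.0000 cont=8.4583 V=8.4583[hold]; j=3 S=154.6086 intr=0.0000 cont=2.0861 V=2.0861[hold]  S*(3)=84.5004
k=2: j=0 S=93.4519 intr=31.2681 cont=30.2237 V=31.2681[EX]; j=1 S=114.3000 intr=10.4200 cont=14.6356 V=14.6356[hold]; j=2 S=139.7991 intr=0.0000 cont=5.0541 V=5.0541[hold]  S*(2)=93.4519
k=1: j=0 S=103.3516 intr=21.3684 cont=22.2888 V=22.2888[hold]; j=1 S=126.4082 intr=0.0000 cont=9.4974 V=9.4974[hold]  S*(1)=-
k=0: j=0 S=114.3000 intr=10.4200 cont=15.4011 V=15.4011[hold]  S*(0)=-

price = 15.4011
boundary = - - 93.4519 84.5004 93.4519 103.3516 93.4519 103.3516
tree:
15.4011
22.2888 9.4974
31.2681 14.6356 5.0541
40.2196 21.8102 8.4583 2.0861
48.3136 31.2681 13.7163 3.8866 0.5047
55.6323 40.2196 21.3684 7.0907 1.0758 0.0000
62.2500 48.3136 31.2681 12.5696 2.2932 0.0000 0.0000
68.2338 55.6323 40.2196 21.3684 4.8883 0.0000 0.0000 0.0000
73.6444 62.2500 48.3136 31.2681 10.4200 0.0000 0.0000 0.0000 0.0000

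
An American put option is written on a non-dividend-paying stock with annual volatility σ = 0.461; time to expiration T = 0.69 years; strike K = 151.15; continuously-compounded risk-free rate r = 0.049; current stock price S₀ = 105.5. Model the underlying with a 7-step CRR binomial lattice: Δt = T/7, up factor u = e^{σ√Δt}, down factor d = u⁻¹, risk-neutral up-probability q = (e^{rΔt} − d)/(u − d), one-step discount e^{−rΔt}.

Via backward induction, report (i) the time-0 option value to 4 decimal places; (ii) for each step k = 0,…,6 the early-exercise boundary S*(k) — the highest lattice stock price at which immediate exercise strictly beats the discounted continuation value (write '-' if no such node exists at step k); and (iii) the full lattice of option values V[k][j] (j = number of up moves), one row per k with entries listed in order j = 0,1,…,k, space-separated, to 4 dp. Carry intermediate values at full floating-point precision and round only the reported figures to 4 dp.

Δt=0.09857  u=1.15573  d=0.86525  q=0.48055  discount=0.99518
step 7 (expiry): payoffs max(K−S,0) = 112.8458 99.9863 82.8095 59.8660 29.2200 0.0000 0.0000 0.0000
step 6: (k=6,j=0): S=44.2695, (K−S)⁺=106.8805, hold=106.1522 ⇒ V=106.8805 exercise | (k=6,j=1): S=59.1317, (K−S)⁺=92.0183, hold=91.2900 ⇒ V=92.0183 exercise | (k=6,j=2): S=78.9835, (K−S)⁺=72.1665, hold=71.4382 ⇒ V=72.1665 exercise | (k=6,j=3): S=105.5000, (K−S)⁺=45.6500, hold=44.9217 ⇒ V=45.6500 exercise | (k=6,j=4): S=140.9187, (K−S)⁺=10.2313, hold=15.1053 ⇒ V=15.1053 continue | (k=6,j=5): S=188.2282, (K−S)⁺=0.0000, hold=0.0000 ⇒ V=0.0000 continue | (k=6,j=6): S=251.4205, (K−S)⁺=0.0000, hold=0.0000 ⇒ V=0.0000 continue  boundary S*=105.5000
step 5: (k=5,j=0): S=51.1637, (K−S)⁺=99.9863, hold=99.2580 ⇒ V=99.9863 exercise | (k=5,j=1): S=68.3405, (K−S)⁺=82.8095, hold=82.0812 ⇒ V=82.8095 exercise | (k=5,j=2): S=91.2840, (K−S)⁺=59.8660, hold=59.1378 ⇒ V=59.8660 exercise | (k=5,j=3): S=121.9300, (K−S)⁺=29.2200, hold=30.8226 ⇒ V=30.8226 continue | (k=5,j=4): S=162.8645, (K−S)⁺=0.0000, hold=7.8087 ⇒ V=7.8087 continue | (k=5,j=5): S=217.5417, (K−S)⁺=0.0000, hold=0.0000 ⇒ V=0.0000 continue  boundary S*=91.2840
step 4: (k=4,j=0): S=59.1317, (K−S)⁺=92.0183, hold=91.2900 ⇒ V=92.0183 exercise | (k=4,j=1): S=78.9835, (K−S)⁺=72.1665, hold=71.4382 ⇒ V=72.1665 exercise | (k=4,j=2): S=105.5000, (K−S)⁺=45.6500, hold=45.6881 ⇒ V=45.6881 continue | (k=4,j=3): S=140.9187, (K−S)⁺=10.2313, hold=19.6681 ⇒ V=19.6681 continue | (k=4,j=4): S=188.2282, (K−S)⁺=0.0000, hold=4.0367 ⇒ V=4.0367 continue  boundary S*=78.9835
step 3: (k=3,j=0): S=68.3405, (K−S)⁺=82.8095, hold=82.0812 ⇒ V=82.8095 exercise | (k=3,j=1): S=91.2840, (K−S)⁺=59.8660, hold=59.1560 ⇒ V=59.8660 exercise | (k=3,j=2): S=121.9300, (K−S)⁺=29.2200, hold=33.0244 ⇒ V=33.0244 continue | (k=3,j=3): S=162.8645, (K−S)⁺=0.0000, hold=12.0979 ⇒ V=12.0979 continue  boundary S*=91.2840
step 2: (k=2,j=0): S=78.9835, (K−S)⁺=72.1665, hold=71.4382 ⇒ V=72.1665 exercise | (k=2,j=1): S=105.5000, (K−S)⁺=45.6500, hold=46.7411 ⇒ V=46.7411 continue | (k=2,j=2): S=140.9187, (K−S)⁺=10.2313, hold=22.8576 ⇒ V=22.8576 continue  boundary S*=78.9835
step 1: (k=1,j=0): S=91.2840, (K−S)⁺=59.8660, hold=59.6595 ⇒ V=59.8660 exercise | (k=1,j=1): S=121.9300, (K−S)⁺=29.2200, hold=35.0940 ⇒ V=35.0940 continue  boundary S*=91.2840
step 0: (k=0,j=0): S=105.5000, (K−S)⁺=45.6500, hold=47.7308 ⇒ V=47.7308 continue  boundary S*=-

price = 47.7308
boundary = - 91.2840 78.9835 91.2840 78.9835 91.2840 105.5000
tree:
47.7308
59.8660 35.0940
72.1665 46.7411 22.8576
82.8095 59.8660 33.0244 12.0979
92.0183 72.1665 45.6881 19.6681 4.0367
99.9863 82.8095 59.8660 30.8226 7.8087 0.0000
106.8805 92.0183 72.1665 45.6500 15.1053 0.0000 0.0000
112.8458 99.9863 82.8095 59.8660 29.2200 0.0000 0.0000 0.0000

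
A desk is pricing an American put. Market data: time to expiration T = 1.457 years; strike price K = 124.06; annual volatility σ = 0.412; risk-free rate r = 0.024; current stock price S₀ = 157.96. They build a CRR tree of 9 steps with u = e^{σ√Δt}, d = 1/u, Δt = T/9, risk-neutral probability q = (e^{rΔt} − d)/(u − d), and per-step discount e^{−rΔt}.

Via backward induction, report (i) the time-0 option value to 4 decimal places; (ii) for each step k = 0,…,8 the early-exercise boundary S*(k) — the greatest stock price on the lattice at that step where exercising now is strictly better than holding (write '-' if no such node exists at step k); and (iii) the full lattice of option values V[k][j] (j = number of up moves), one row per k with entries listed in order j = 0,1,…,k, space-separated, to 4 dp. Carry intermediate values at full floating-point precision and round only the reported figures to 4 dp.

price = 12.4933
boundary = - - - - - 68.9576 58.4237 68.9576 81.3908
tree:
12.4933
17.8545 6.5594
24.8649 10.1077 2.6179
33.6055 15.2278 4.4256 0.6038
43.8776 22.3161 7.3717 1.1445 0.0000
55.1024 31.6002 12.0457 2.1692 0.0000 0.0000
65.6363 42.8619 19.1798 4.1115 0.0000 0.0000 0.0000
74.5610 55.1024 29.4325 7.7927 0.0000 0.0000 0.0000 0.0000
82.1224 65.6363 42.6692 14.7700 0.0000 0.0000 0.0000 0.0000 0.0000
88.5288 74.5610 55.1024 27.9943 0.0000 0.0000 0.0000 0.0000 0.0000 0.0000

Δt=0.16189, u=1.18030, d=0.84724, q=0.47034, disc=e^(-rΔt)=0.99612
k=9 terminal: V=max(K-S,0) → 88.5288 74.5610 55.1024 27.9943 0.0000 0.0000 0.0000 0.0000 0.0000 0.0000
k=8: j=0 S=41.9376 intr=82.1224 cont=81.6413 V=82.1224[EX]; j=1 S=58.4237 intr=65.6363 cont=65.1552 V=65.6363[EX]; j=2 S=81.3908 intr=42.6692 cont=42.1881 V=42.6692[EX]; j=3 S=113.3865 intr=10.6735 cont=14.7700 V=14.7700[hold]; j=4 S=157.9600 intr=0.0000 cont=0.0000 V=0.0000[hold]; j=5 S=220.0559 intr=0.0000 cont=0.0000 V=0.0000[hold]; j=6 S=306.5625 intr=0.0000 cont=0.0000 V=0.0000[hold]; j=7 S=427.0757 intr=0.0000 cont=0.0000 V=0.0000[hold]; j=8 S=594.9642 intr=0.0000 cont=0.0000 V=0.0000[hold]  S*(8)=81.3908
k=7: j=0 S=49.4990 intr=74.5610 cont=74.0799 V=74.5610[EX]; j=1 S=68.9576 intr=55.1024 cont=54.6213 V=55.1024[EX]; j=2 S=96.0657 intr=27.9943 cont=29.4325 V=29.4325[hold]; j=3 S=133.8302 intr=0.0000 cont=7.7927 V=7.7927[hold]; j=4 S=186.4404 intr=0.0000 cont=0.0000 V=0.0000[hold]; j=5 S=259.7323 intr=0.0000 cont=0.0000 V=0.0000[hold]; j=6 S=361.8361 intr=0.0000 cont=0.0000 V=0.0000[hold]; j=7 S=504.0781 intr=0.0000 cont=0.0000 V=0.0000[hold]  S*(7)=68.9576
k=6: j=0 S=58.4237 intr=65.6363 cont=65.1552 V=65.6363[EX]; j=1 S=81.3908 intr=42.6692 cont=42.8619 V=42.8619[hold]; j=2 S=113.3865 intr=10.6735 cont=19.1798 V=19.1798[hold]; j=3 S=157.9600 intr=0.0000 cont=4.1115 V=4.1115[hold]; j=4 S=220.0559 intr=0.0000 cont=0.0000 V=0.0000[hold]; j=5 S=306.5625 intr=0.0000 cont=0.0000 V=0.0000[hold]; j=6 S=427.0757 intr=0.0000 cont=0.0000 V=0.0000[hold]  S*(6)=58.4237
k=5: j=0 S=68.9576 intr=55.1024 cont=54.7116 V=55.1024[EX]; j=1 S=96.0657 intr=27.9943 cont=31.6002 V=31.6002[hold]; j=2 S=133.8302 intr=0.0000 cont=12.0457 V=12.0457[hold]; j=3 S=186.4404 intr=0.0000 cont=2.1692 V=2.1692[hold]; j=4 S=259.7323 intr=0.0000 cont=0.0000 V=0.0000[hold]; j=5 S=361.8361 intr=0.0000 cont=0.0000 V=0.0000[hold]  S*(5)=68.9576
k=4: j=0 S=81.3908 intr=42.6692 cont=43.8776 V=43.8776[hold]; j=1 S=113.3865 intr=10.6735 cont=22.3161 V=22.3161[hold]; j=2 S=157.9600 intr=0.0000 cont=7.3717 V=7.3717[hold]; j=3 S=220.0559 intr=0.0000 cont=1.1445 V=1.1445[hold]; j=4 S=306.5625 intr=0.0000 cont=0.0000 V=0.0000[hold]  S*(4)=-
k=3: j=0 S=96.0657 intr=27.9943 cont=33.6055 V=33.6055[hold]; j=1 S=133.8302 intr=0.0000 cont=15.2278 V=15.2278[hold]; j=2 S=186.4404 intr=0.0000 cont=4.4256 V=4.4256[hold]; j=3 S=259.7323 intr=0.0000 cont=0.6038 V=0.6038[hold]  S*(3)=-
k=2: j=0 S=113.3865 intr=10.6735 cont=24.8649 V=24.8649[hold]; j=1 S=157.9600 intr=0.0000 cont=10.1077 V=10.1077[hold]; j=2 S=220.0559 intr=0.0000 cont=2.6179 V=2.6179[hold]  S*(2)=-
k=1: j=0 S=133.8302 intr=0.0000 cont=17.8545 V=17.8545[hold]; j=1 S=186.4404 intr=0.0000 cont=6.5594 V=6.5594[hold]  S*(1)=-
k=0: j=0 S=157.9600 intr=0.0000 cont=12.4933 V=12.4933[hold]  S*(0)=-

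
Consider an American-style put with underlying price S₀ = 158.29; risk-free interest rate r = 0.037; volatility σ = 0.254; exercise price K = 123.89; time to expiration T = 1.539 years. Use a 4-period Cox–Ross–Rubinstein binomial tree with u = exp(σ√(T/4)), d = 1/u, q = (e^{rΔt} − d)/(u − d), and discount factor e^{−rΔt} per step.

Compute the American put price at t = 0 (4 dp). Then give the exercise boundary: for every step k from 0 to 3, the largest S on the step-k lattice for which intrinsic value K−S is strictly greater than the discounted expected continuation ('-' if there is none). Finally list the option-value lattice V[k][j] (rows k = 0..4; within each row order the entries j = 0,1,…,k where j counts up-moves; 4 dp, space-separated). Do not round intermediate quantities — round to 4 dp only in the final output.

price = 4.3625
boundary = - - - 98.6693
tree:
4.3625
7.9657 0.9684
14.3195 1.9884 0.0000
25.2207 4.0829 0.0000 0.0000
39.6035 8.3837 0.0000 0.0000 0.0000

Δt=0.38475  u=1.17064  d=0.85423  q=0.50601  discount=0.98587
step 4 (expiry): payoffs max(K−S,0) = 39.6035 8.3837 0.0000 0.0000 0.0000
step 3: (k=3,j=0): S=98.6693, (K−S)⁺=25.2207, hold=23.4695 ⇒ V=25.2207 exercise | (k=3,j=1): S=135.2165, (K−S)⁺=0.0000, hold=4.0829 ⇒ V=4.0829 continue | (k=3,j=2): S=185.3008, (K−S)⁺=0.0000, hold=0.0000 ⇒ V=0.0000 continue | (k=3,j=3): S=253.9364, (K−S)⁺=0.0000, hold=0.0000 ⇒ V=0.0000 continue  boundary S*=98.6693
step 2: (k=2,j=0): S=115.5063, (K−S)⁺=8.3837, hold=14.3195 ⇒ V=14.3195 continue | (k=2,j=1): S=158.2900, (K−S)⁺=0.0000, hold=1.9884 ⇒ V=1.9884 continue | (k=2,j=2): S=216.9208, (K−S)⁺=0.0000, hold=0.0000 ⇒ V=0.0000 continue  boundary S*=-
step 1: (k=1,j=0): S=135.2165, (K−S)⁺=0.0000, hold=7.9657 ⇒ V=7.9657 continue | (k=1,j=1): S=185.3008, (K−S)⁺=0.0000, hold=0.9684 ⇒ V=0.9684 continue  boundary S*=-
step 0: (k=0,j=0): S=158.2900, (K−S)⁺=0.0000, hold=4.3625 ⇒ V=4.3625 continue  boundary S*=-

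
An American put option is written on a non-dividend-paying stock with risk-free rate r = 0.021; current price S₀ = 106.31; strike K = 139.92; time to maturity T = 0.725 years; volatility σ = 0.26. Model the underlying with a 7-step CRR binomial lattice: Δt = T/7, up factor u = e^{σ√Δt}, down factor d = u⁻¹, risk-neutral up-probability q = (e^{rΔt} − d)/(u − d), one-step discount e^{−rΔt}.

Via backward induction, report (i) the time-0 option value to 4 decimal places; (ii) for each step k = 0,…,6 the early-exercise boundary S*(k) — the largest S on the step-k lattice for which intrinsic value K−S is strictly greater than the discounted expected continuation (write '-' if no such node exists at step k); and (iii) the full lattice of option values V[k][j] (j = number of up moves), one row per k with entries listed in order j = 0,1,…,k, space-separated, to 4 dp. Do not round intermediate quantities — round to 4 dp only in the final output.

price = 34.0269
boundary = - 97.7766 89.9281 97.7766 106.3100 115.5882 125.6762
tree:
34.0269
42.1434 25.7999
49.9919 33.6468 17.8150
57.2104 42.1434 25.0258 10.4511
63.8495 49.9919 33.6100 16.2764 4.4848
69.9556 57.2104 42.1434 24.3318 8.0340 0.8413
75.5716 63.8495 49.9919 33.6100 14.2438 1.6600 0.0000
80.7368 69.9556 57.2104 42.1434 24.3318 3.2755 0.0000 0.0000

Δt=0.10357, u=1.08727, d=0.91973, q=0.49209, disc=e^(-rΔt)=0.99783
k=7 terminal: V=max(K-S,0) → 80.7368 69.9556 57.2104 42.1434 24.3318 3.2755 0.0000 0.0000
k=6: j=0 S=64.3484 intr=75.5716 cont=75.2676 V=75.5716[EX]; j=1 S=76.0705 intr=63.8495 cont=63.5455 V=63.8495[EX]; j=2 S=89.9281 intr=49.9919 cont=49.6879 V=49.9919[EX]; j=3 S=106.3100 intr=33.6100 cont=33.3060 V=33.6100[EX]; j=4 S=125.6762 intr=14.2438 cont=13.9398 V=14.2438[EX]; j=5 S=148.5702 intr=0.0000 cont=1.6600 V=1.6600[hold]; j=6 S=175.6348 intr=0.0000 cont=0.0000 V=0.0000[hold]  S*(6)=125.6762
k=5: j=0 S=69.9644 intr=69.9556 cont=69.6516 V=69.9556[EX]; j=1 S=82.7096 intr=57.2104 cont=56.9064 V=57.2104[EX]; j=2 S=97.7766 intr=42.1434 cont=41.8395 V=42.1434[EX]; j=3 S=115.5882 intr=24.3318 cont=24.0278 V=24.3318[EX]; j=4 S=136.6445 intr=3.2755 cont=8.0340 V=8.0340[hold]; j=5 S=161.5367 intr=0.0000 cont=0.8413 V=0.8413[hold]  S*(5)=115.5882
k=4: j=0 S=76.0705 intr=63.8495 cont=63.5455 V=63.8495[EX]; j=1 S=89.9281 intr=49.9919 cont=49.6879 V=49.9919[EX]; j=2 S=106.3100 intr=33.6100 cont=33.3060 V=33.6100[EX]; j=3 S=125.6762 intr=14.2438 cont=16.2764 V=16.2764[hold]; j=4 S=148.5702 intr=0.0000 cont=4.4848 V=4.4848[hold]  S*(4)=106.3100
k=3: j=0 S=82.7096 intr=57.2104 cont=56.9064 V=57.2104[EX]; j=1 S=97.7766 intr=42.1434 cont=41.8395 V=42.1434[EX]; j=2 S=115.5882 intr=24.3318 cont=25.0258 V=25.0258[hold]; j=3 S=136.6445 intr=3.2755 cont=10.4511 V=10.4511[hold]  S*(3)=97.7766
k=2: j=0 S=89.9281 intr=49.9919 cont=49.6879 V=49.9919[EX]; j=1 S=106.3100 intr=33.6100 cont=33.6468 V=33.6468[hold]; j=2 S=125.6762 intr=14.2438 cont=17.8150 V=17.8150[hold]  S*(2)=89.9281
k=1: j=0 S=97.7766 intr=42.1434 cont=41.8575 V=42.1434[EX]; j=1 S=115.5882 intr=24.3318 cont=25.7999 V=25.7999[hold]  S*(1)=97.7766
k=0: j=0 S=106.3100 intr=33.6100 cont=34.0269 V=34.0269[hold]  S*(0)=-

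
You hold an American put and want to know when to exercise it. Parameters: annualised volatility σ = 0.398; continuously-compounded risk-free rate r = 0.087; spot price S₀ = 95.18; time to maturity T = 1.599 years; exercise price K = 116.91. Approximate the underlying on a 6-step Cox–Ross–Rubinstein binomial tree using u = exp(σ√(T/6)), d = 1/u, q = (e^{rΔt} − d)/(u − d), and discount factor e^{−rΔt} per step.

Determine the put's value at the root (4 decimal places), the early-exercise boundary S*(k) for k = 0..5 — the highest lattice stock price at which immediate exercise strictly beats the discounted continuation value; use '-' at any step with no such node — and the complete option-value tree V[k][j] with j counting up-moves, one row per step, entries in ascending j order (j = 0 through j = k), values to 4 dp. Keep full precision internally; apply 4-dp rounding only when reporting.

price = 27.2299
boundary = - 77.5023 63.1079 77.5023 63.1079 77.5023
tree:
27.2299
39.4077 16.5805
53.8021 26.0596 8.0770
65.5231 39.4077 14.2110 2.4511
75.0671 53.8021 24.2263 5.0729 0.0000
82.8386 65.5231 39.4077 10.4993 0.0000 0.0000
89.1666 75.0671 53.8021 21.7300 0.0000 0.0000 0.0000

Δt=0.26650  u=1.22809  d=0.81427  q=0.50550  discount=0.97708
step 6 (expiry): payoffs max(K−S,0) = 89.1666 75.0671 53.8021 21.7300 0.0000 0.0000 0.0000
step 5: (k=5,j=0): S=34.0714, (K−S)⁺=82.8386, hold=80.1591 ⇒ V=82.8386 exercise | (k=5,j=1): S=51.3869, (K−S)⁺=65.5231, hold=62.8436 ⇒ V=65.5231 exercise | (k=5,j=2): S=77.5023, (K−S)⁺=39.4077, hold=36.7283 ⇒ V=39.4077 exercise | (k=5,j=3): S=116.8898, (K−S)⁺=0.0202, hold=10.4993 ⇒ V=10.4993 continue | (k=5,j=4): S=176.2945, (K−S)⁺=0.0000, hold=0.0000 ⇒ V=0.0000 continue | (k=5,j=5): S=265.8893, (K−S)⁺=0.0000, hold=0.0000 ⇒ V=0.0000 continue  boundary S*=77.5023
step 4: (k=4,j=0): S=41.8429, (K−S)⁺=75.0671, hold=72.3877 ⇒ V=75.0671 exercise | (k=4,j=1): S=63.1079, (K−S)⁺=53.8021, hold=51.1227 ⇒ V=53.8021 exercise | (k=4,j=2): S=95.1800, (K−S)⁺=21.7300, hold=24.2263 ⇒ V=24.2263 continue | (k=4,j=3): S=143.5515, (K−S)⁺=0.0000, hold=5.0729 ⇒ V=5.0729 continue | (k=4,j=4): S=216.5060, (K−S)⁺=0.0000, hold=0.0000 ⇒ V=0.0000 continue  boundary S*=63.1079
step 3: (k=3,j=0): S=51.3869, (K−S)⁺=65.5231, hold=62.8436 ⇒ V=65.5231 exercise | (k=3,j=1): S=77.5023, (K−S)⁺=39.4077, hold=37.9612 ⇒ V=39.4077 exercise | (k=3,j=2): S=116.8898, (K−S)⁺=0.0202, hold=14.2110 ⇒ V=14.2110 continue | (k=3,j=3): S=176.2945, (K−S)⁺=0.0000, hold=2.4511 ⇒ V=2.4511 continue  boundary S*=77.5023
step 2: (k=2,j=0): S=63.1079, (K−S)⁺=53.8021, hold=51.1227 ⇒ V=53.8021 exercise | (k=2,j=1): S=95.1800, (K−S)⁺=21.7300, hold=26.0596 ⇒ V=26.0596 continue | (k=2,j=2): S=143.5515, (K−S)⁺=0.0000, hold=8.0770 ⇒ V=8.0770 continue  boundary S*=63.1079
step 1: (k=1,j=0): S=77.5023, (K−S)⁺=39.4077, hold=38.8667 ⇒ V=39.4077 exercise | (k=1,j=1): S=116.8898, (K−S)⁺=0.0202, hold=16.5805 ⇒ V=16.5805 continue  boundary S*=77.5023
step 0: (k=0,j=0): S=95.1800, (K−S)⁺=21.7300, hold=27.2299 ⇒ V=27.2299 continue  boundary S*=-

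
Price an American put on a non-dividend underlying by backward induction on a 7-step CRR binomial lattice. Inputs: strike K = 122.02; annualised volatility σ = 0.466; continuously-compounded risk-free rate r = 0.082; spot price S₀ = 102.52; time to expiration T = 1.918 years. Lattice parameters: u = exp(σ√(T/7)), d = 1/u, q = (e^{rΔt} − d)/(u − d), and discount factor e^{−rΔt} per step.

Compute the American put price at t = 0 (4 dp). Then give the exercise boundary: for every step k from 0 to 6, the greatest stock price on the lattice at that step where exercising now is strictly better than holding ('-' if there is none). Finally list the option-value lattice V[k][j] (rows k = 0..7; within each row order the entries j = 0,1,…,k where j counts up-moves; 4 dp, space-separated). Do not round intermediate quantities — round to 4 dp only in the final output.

price = 30.6509
boundary = - - 62.9413 49.3173 62.9413 80.3290 62.9413
tree:
30.6509
43.2817 18.6969
59.0787 28.5628 9.1141
72.7027 42.0584 15.5945 2.6716
83.3777 59.0787 25.9854 5.3099 0.0000
91.7421 72.7027 41.6910 10.5537 0.0000 0.0000
98.2959 83.3777 59.0787 20.9761 0.0000 0.0000 0.0000
103.4311 91.7421 72.7027 41.6910 0.0000 0.0000 0.0000 0.0000

Δt=0.27400, u=1.27625, d=0.78354, q=0.48544, disc=e^(-rΔt)=0.97778
k=7 terminal: V=max(K-S,0) → 103.4311 91.7421 72.7027 41.6910 0.0000 0.0000 0.0000 0.0000
k=6: j=0 S=23.7241 intr=98.2959 cont=95.5849 V=98.2959[EX]; j=1 S=38.6423 intr=83.3777 cont=80.6667 V=83.3777[EX]; j=2 S=62.9413 intr=59.0787 cont=56.3677 V=59.0787[EX]; j=3 S=102.5200 intr=19.5000 cont=20.9761 V=20.9761[hold]; j=4 S=166.9866 intr=0.0000 cont=0.0000 V=0.0000[hold]; j=5 S=271.9910 intr=0.0000 cont=0.0000 V=0.0000[hold]; j=6 S=443.0242 intr=0.0000 cont=0.0000 V=0.0000[hold]  S*(6)=62.9413
k=5: j=0 S=30.2779 intr=91.7421 cont=89.0311 V=91.7421[EX]; j=1 S=49.3173 intr=72.7027 cont=69.9917 V=72.7027[EX]; j=2 S=80.3290 intr=41.6910 cont=39.6807 V=41.6910[EX]; j=3 S=130.8414 intr=0.0000 cont=10.5537 V=10.5537[hold]; j=4 S=213.1170 intr=0.0000 cont=0.0000 V=0.0000[hold]; j=5 S=347.1291 intr=0.0000 cont=0.0000 V=0.0000[hold]  S*(5)=80.3290
k=4: j=0 S=38.6423 intr=83.3777 cont=80.6667 V=83.3777[EX]; j=1 S=62.9413 intr=59.0787 cont=56.3677 V=59.0787[EX]; j=2 S=102.5200 intr=19.5000 cont=25.9854 V=25.9854[hold]; j=3 S=166.9866 intr=0.0000 cont=5.3099 V=5.3099[hold]; j=4 S=271.9910 intr=0.0000 cont=0.0000 V=0.0000[hold]  S*(4)=62.9413
k=3: j=0 S=49.3173 intr=72.7027 cont=69.9917 V=72.7027[EX]; j=1 S=80.3290 intr=41.6910 cont=42.0584 V=42.0584[hold]; j=2 S=130.8414 intr=0.0000 cont=15.5945 V=15.5945[hold]; j=3 S=213.1170 intr=0.0000 cont=2.6716 V=2.6716[hold]  S*(3)=49.3173
k=2: j=0 S=62.9413 intr=59.0787 cont=56.5421 V=59.0787[EX]; j=1 S=102.5200 intr=19.5000 cont=28.5628 V=28.5628[hold]; j=2 S=166.9866 intr=0.0000 cont=9.1141 V=9.1141[hold]  S*(2)=62.9413
k=1: j=0 S=80.3290 intr=41.6910 cont=43.2817 V=43.2817[hold]; j=1 S=130.8414 intr=0.0000 cont=18.6969 V=18.6969[hold]  S*(1)=-
k=0: j=0 S=102.5200 intr=19.5000 cont=30.6509 V=30.6509[hold]  S*(0)=-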